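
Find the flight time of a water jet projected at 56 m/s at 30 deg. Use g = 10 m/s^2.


Given: v0 = 56 m/s, theta = 30 deg, g = 10 m/s^2
sin(30) = 1/2
Using T = 2*v0*sin(theta) / g
T = 2*56*1/2 / 10
T = 56 / 10
T = 28/5 s

28/5 s


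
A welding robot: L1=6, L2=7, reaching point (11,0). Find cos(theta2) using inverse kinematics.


Given: L1 = 6, L2 = 7, target (x, y) = (11, 0)
Using cos(theta2) = (x^2 + y^2 - L1^2 - L2^2) / (2*L1*L2)
x^2 + y^2 = 11^2 + 0 = 121
L1^2 + L2^2 = 36 + 49 = 85
Numerator = 121 - 85 = 36
Denominator = 2*6*7 = 84
cos(theta2) = 36/84 = 3/7

3/7


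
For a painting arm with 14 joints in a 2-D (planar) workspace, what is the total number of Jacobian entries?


Given: task space dimension = 2, joints = 14
Jacobian is a 2 x 14 matrix
Total entries = rows * columns
Total = 2 * 14
Total = 28

28


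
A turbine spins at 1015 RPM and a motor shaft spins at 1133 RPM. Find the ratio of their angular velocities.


Given: RPM_A = 1015, RPM_B = 1133
omega = 2*pi*RPM/60, so omega_A/omega_B = RPM_A / RPM_B
omega_A/omega_B = 1015 / 1133
omega_A/omega_B = 1015/1133

1015/1133


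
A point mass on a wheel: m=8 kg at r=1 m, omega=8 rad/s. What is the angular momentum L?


Given: m = 8 kg, r = 1 m, omega = 8 rad/s
For a point mass: I = m*r^2
I = 8*1^2 = 8*1 = 8
L = I*omega = 8*8
L = 64 kg*m^2/s

64 kg*m^2/s


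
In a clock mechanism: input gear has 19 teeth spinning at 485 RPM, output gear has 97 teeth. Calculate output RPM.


Given: N1 = 19 teeth, w1 = 485 RPM, N2 = 97 teeth
Using N1*w1 = N2*w2
w2 = N1*w1 / N2
w2 = 19*485 / 97
w2 = 9215 / 97
w2 = 95 RPM

95 RPM


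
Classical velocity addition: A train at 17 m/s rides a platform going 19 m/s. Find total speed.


Given: object velocity = 17 m/s, platform velocity = 19 m/s (same direction)
Using classical velocity addition: v_total = v_object + v_platform
v_total = 17 + 19
v_total = 36 m/s

36 m/s


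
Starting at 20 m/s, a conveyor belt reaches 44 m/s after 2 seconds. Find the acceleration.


Given: initial velocity v0 = 20 m/s, final velocity v = 44 m/s, time t = 2 s
Using a = (v - v0) / t
a = (44 - 20) / 2
a = 24 / 2
a = 12 m/s^2

12 m/s^2


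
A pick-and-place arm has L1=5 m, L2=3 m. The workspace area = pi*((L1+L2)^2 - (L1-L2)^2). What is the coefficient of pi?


Given: L1 = 5, L2 = 3
(L1+L2)^2 = (8)^2 = 64
(L1-L2)^2 = (2)^2 = 4
Difference = 64 - 4 = 60
This equals 4*L1*L2 = 4*5*3 = 60
Workspace area = 60*pi

60


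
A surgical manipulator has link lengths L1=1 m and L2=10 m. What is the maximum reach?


Given: L1 = 1 m, L2 = 10 m
For a 2-link planar arm, max reach = L1 + L2 (fully extended)
Max reach = 1 + 10
Max reach = 11 m

11 m


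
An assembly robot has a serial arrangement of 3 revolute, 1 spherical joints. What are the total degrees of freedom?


Given: serial robot with 3 revolute, 1 spherical joints
DOF contribution per joint type: revolute=1, prismatic=1, spherical=3, fixed=0
DOF = 3*1 + 1*3
DOF = 6

6


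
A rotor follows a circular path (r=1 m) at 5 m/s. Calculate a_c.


Given: v = 5 m/s, r = 1 m
Using a_c = v^2 / r
a_c = 5^2 / 1
a_c = 25 / 1
a_c = 25 m/s^2

25 m/s^2


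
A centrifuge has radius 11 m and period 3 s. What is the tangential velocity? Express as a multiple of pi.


Given: radius r = 11 m, period T = 3 s
Using v = 2*pi*r / T
v = 2*pi*11 / 3
v = 22*pi / 3
v = 22/3*pi m/s

22/3*pi m/s


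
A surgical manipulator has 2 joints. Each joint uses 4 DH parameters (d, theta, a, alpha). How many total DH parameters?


Given: 2 joints, 4 DH parameters per joint (d, theta, a, alpha)
Total DH parameters = number_of_joints * 4
Total = 2 * 4
Total = 8

8


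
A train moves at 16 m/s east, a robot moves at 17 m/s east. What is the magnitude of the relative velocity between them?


Given: v_A = 16 m/s east, v_B = 17 m/s east
Both move in the same direction; relative speed = |v_A - v_B|
|16 - 17| = |-1|
= 1 m/s

1 m/s


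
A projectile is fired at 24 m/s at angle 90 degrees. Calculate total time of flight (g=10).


Given: v0 = 24 m/s, theta = 90 deg, g = 10 m/s^2
sin(90) = 1
Using T = 2*v0*sin(theta) / g
T = 2*24*1 / 10
T = 48 / 10
T = 24/5 s

24/5 s


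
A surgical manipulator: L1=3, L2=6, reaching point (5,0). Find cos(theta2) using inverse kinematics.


Given: L1 = 3, L2 = 6, target (x, y) = (5, 0)
Using cos(theta2) = (x^2 + y^2 - L1^2 - L2^2) / (2*L1*L2)
x^2 + y^2 = 5^2 + 0 = 25
L1^2 + L2^2 = 9 + 36 = 45
Numerator = 25 - 45 = -20
Denominator = 2*3*6 = 36
cos(theta2) = -20/36 = -5/9

-5/9


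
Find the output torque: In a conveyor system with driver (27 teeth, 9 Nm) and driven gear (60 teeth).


Given: N1 = 27, N2 = 60, T1 = 9 Nm
Using T2/T1 = N2/N1
T2 = T1 * N2 / N1
T2 = 9 * 60 / 27
T2 = 540 / 27
T2 = 20 Nm

20 Nm


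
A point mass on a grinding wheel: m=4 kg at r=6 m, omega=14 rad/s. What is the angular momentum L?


Given: m = 4 kg, r = 6 m, omega = 14 rad/s
For a point mass: I = m*r^2
I = 4*6^2 = 4*36 = 144
L = I*omega = 144*14
L = 2016 kg*m^2/s

2016 kg*m^2/s


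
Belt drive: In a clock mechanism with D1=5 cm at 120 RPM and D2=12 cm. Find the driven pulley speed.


Given: D1 = 5 cm, w1 = 120 RPM, D2 = 12 cm
Using D1*w1 = D2*w2
w2 = D1*w1 / D2
w2 = 5*120 / 12
w2 = 600 / 12
w2 = 50 RPM

50 RPM


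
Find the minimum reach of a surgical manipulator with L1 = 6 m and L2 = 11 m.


Given: L1 = 6 m, L2 = 11 m
For a 2-link planar arm, min reach = |L1 - L2| (second link folded back)
Min reach = |6 - 11|
Min reach = 5 m

5 m


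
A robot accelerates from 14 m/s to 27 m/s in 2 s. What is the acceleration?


Given: initial velocity v0 = 14 m/s, final velocity v = 27 m/s, time t = 2 s
Using a = (v - v0) / t
a = (27 - 14) / 2
a = 13 / 2
a = 13/2 m/s^2

13/2 m/s^2


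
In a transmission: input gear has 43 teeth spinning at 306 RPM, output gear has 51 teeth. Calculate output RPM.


Given: N1 = 43 teeth, w1 = 306 RPM, N2 = 51 teeth
Using N1*w1 = N2*w2
w2 = N1*w1 / N2
w2 = 43*306 / 51
w2 = 13158 / 51
w2 = 258 RPM

258 RPM


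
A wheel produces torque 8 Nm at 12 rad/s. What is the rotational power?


Given: tau = 8 Nm, omega = 12 rad/s
Using P = tau * omega
P = 8 * 12
P = 96 W

96 W


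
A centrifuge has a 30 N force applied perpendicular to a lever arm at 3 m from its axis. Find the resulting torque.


Given: F = 30 N, r = 3 m, angle = 90 deg (perpendicular)
Using tau = F * r * sin(90)
sin(90) = 1
tau = 30 * 3 * 1
tau = 90 Nm

90 Nm


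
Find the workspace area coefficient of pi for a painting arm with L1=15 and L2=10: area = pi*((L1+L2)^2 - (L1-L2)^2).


Given: L1 = 15, L2 = 10
(L1+L2)^2 = (25)^2 = 625
(L1-L2)^2 = (5)^2 = 25
Difference = 625 - 25 = 600
This equals 4*L1*L2 = 4*15*10 = 600
Workspace area = 600*pi

600


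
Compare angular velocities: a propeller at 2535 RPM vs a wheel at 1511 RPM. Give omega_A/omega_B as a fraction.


Given: RPM_A = 2535, RPM_B = 1511
omega = 2*pi*RPM/60, so omega_A/omega_B = RPM_A / RPM_B
omega_A/omega_B = 2535 / 1511
omega_A/omega_B = 2535/1511

2535/1511


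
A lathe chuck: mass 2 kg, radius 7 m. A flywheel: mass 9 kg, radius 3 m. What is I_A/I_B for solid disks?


Given: M1=2 kg, R1=7 m, M2=9 kg, R2=3 m
For a disk: I = (1/2)*M*R^2, so I_A/I_B = (M1*R1^2)/(M2*R2^2)
M1*R1^2 = 2*49 = 98
M2*R2^2 = 9*9 = 81
I_A/I_B = 98/81 = 98/81

98/81


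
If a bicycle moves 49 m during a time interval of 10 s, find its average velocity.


Given: distance d = 49 m, time t = 10 s
Using v = d / t
v = 49 / 10
v = 49/10 m/s

49/10 m/s


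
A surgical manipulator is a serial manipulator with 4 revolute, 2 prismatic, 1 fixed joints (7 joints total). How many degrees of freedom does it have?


Given: serial robot with 4 revolute, 2 prismatic, 1 fixed joints
DOF contribution per joint type: revolute=1, prismatic=1, spherical=3, fixed=0
DOF = 4*1 + 2*1 + 1*0
DOF = 6

6


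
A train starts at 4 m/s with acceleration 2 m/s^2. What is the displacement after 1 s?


Given: v0 = 4 m/s, a = 2 m/s^2, t = 1 s
Using s = v0*t + (1/2)*a*t^2
s = 4*1 + (1/2)*2*1^2
s = 4 + (1/2)*2
s = 4 + 1
s = 5

5 m


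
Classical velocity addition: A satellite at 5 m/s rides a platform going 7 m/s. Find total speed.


Given: object velocity = 5 m/s, platform velocity = 7 m/s (same direction)
Using classical velocity addition: v_total = v_object + v_platform
v_total = 5 + 7
v_total = 12 m/s

12 m/s


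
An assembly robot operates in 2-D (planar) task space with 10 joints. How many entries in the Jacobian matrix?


Given: task space dimension = 2, joints = 10
Jacobian is a 2 x 10 matrix
Total entries = rows * columns
Total = 2 * 10
Total = 20

20


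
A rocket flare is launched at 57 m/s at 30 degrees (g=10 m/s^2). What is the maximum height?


Given: v0 = 57 m/s, theta = 30 deg, g = 10 m/s^2
sin^2(30) = 1/4
Using H = v0^2 * sin^2(theta) / (2*g)
H = 57^2 * 1/4 / (2*10)
H = 3249 * 1/4 / 20
H = 3249/4 / 20
H = 3249/80 m

3249/80 m


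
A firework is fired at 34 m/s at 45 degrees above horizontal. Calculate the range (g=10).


Given: v0 = 34 m/s, theta = 45 deg, g = 10 m/s^2
sin(2*45) = sin(90) = 1
Using R = v0^2 * sin(2*theta) / g
R = 34^2 * 1 / 10
R = 1156 / 10
R = 578/5 m

578/5 m


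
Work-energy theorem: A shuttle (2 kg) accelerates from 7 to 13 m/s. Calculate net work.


Given: m = 2 kg, v0 = 7 m/s, v = 13 m/s
Using W = (1/2)*m*(v^2 - v0^2)
v^2 = 13^2 = 169
v0^2 = 7^2 = 49
v^2 - v0^2 = 169 - 49 = 120
W = (1/2)*2*120 = 120 J

120 J


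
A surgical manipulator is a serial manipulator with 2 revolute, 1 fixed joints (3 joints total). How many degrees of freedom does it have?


Given: serial robot with 2 revolute, 1 fixed joints
DOF contribution per joint type: revolute=1, prismatic=1, spherical=3, fixed=0
DOF = 2*1 + 1*0
DOF = 2

2


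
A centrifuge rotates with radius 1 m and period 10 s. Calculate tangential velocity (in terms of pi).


Given: radius r = 1 m, period T = 10 s
Using v = 2*pi*r / T
v = 2*pi*1 / 10
v = 2*pi / 10
v = 1/5*pi m/s

1/5*pi m/s


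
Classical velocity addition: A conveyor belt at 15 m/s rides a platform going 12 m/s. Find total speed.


Given: object velocity = 15 m/s, platform velocity = 12 m/s (same direction)
Using classical velocity addition: v_total = v_object + v_platform
v_total = 15 + 12
v_total = 27 m/s

27 m/s


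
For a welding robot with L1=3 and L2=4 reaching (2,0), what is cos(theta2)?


Given: L1 = 3, L2 = 4, target (x, y) = (2, 0)
Using cos(theta2) = (x^2 + y^2 - L1^2 - L2^2) / (2*L1*L2)
x^2 + y^2 = 2^2 + 0 = 4
L1^2 + L2^2 = 9 + 16 = 25
Numerator = 4 - 25 = -21
Denominator = 2*3*4 = 24
cos(theta2) = -21/24 = -7/8

-7/8


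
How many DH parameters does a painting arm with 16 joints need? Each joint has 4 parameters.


Given: 16 joints, 4 DH parameters per joint (d, theta, a, alpha)
Total DH parameters = number_of_joints * 4
Total = 16 * 4
Total = 64

64


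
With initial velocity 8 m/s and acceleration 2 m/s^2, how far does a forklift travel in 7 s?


Given: v0 = 8 m/s, a = 2 m/s^2, t = 7 s
Using s = v0*t + (1/2)*a*t^2
s = 8*7 + (1/2)*2*7^2
s = 56 + (1/2)*98
s = 56 + 49
s = 105

105 m


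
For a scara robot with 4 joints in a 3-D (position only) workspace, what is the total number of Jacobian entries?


Given: task space dimension = 3, joints = 4
Jacobian is a 3 x 4 matrix
Total entries = rows * columns
Total = 3 * 4
Total = 12

12


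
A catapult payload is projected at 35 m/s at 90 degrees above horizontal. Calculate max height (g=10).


Given: v0 = 35 m/s, theta = 90 deg, g = 10 m/s^2
sin^2(90) = 1
Using H = v0^2 * sin^2(theta) / (2*g)
H = 35^2 * 1 / (2*10)
H = 1225 * 1 / 20
H = 1225 / 20
H = 245/4 m

245/4 m


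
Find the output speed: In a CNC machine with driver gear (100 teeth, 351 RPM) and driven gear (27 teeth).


Given: N1 = 100 teeth, w1 = 351 RPM, N2 = 27 teeth
Using N1*w1 = N2*w2
w2 = N1*w1 / N2
w2 = 100*351 / 27
w2 = 35100 / 27
w2 = 1300 RPM

1300 RPM


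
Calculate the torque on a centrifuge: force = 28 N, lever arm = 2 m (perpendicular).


Given: F = 28 N, r = 2 m, angle = 90 deg (perpendicular)
Using tau = F * r * sin(90)
sin(90) = 1
tau = 28 * 2 * 1
tau = 56 Nm

56 Nm


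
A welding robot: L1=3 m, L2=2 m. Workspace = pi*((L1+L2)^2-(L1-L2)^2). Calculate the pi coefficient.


Given: L1 = 3, L2 = 2
(L1+L2)^2 = (5)^2 = 25
(L1-L2)^2 = (1)^2 = 1
Difference = 25 - 1 = 24
This equals 4*L1*L2 = 4*3*2 = 24
Workspace area = 24*pi

24


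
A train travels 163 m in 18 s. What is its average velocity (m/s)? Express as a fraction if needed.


Given: distance d = 163 m, time t = 18 s
Using v = d / t
v = 163 / 18
v = 163/18 m/s

163/18 m/s


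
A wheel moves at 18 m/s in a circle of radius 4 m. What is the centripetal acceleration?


Given: v = 18 m/s, r = 4 m
Using a_c = v^2 / r
a_c = 18^2 / 4
a_c = 324 / 4
a_c = 81 m/s^2

81 m/s^2


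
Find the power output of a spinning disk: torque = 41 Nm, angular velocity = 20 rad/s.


Given: tau = 41 Nm, omega = 20 rad/s
Using P = tau * omega
P = 41 * 20
P = 820 W

820 W


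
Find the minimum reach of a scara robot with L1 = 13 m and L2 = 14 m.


Given: L1 = 13 m, L2 = 14 m
For a 2-link planar arm, min reach = |L1 - L2| (second link folded back)
Min reach = |13 - 14|
Min reach = 1 m

1 m


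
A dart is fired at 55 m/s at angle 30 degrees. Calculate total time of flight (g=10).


Given: v0 = 55 m/s, theta = 30 deg, g = 10 m/s^2
sin(30) = 1/2
Using T = 2*v0*sin(theta) / g
T = 2*55*1/2 / 10
T = 55 / 10
T = 11/2 s

11/2 s


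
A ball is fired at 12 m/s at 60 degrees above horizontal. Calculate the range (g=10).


Given: v0 = 12 m/s, theta = 60 deg, g = 10 m/s^2
sin(2*60) = sin(120) = sqrt(3)/2
Using R = v0^2 * sin(2*theta) / g
R = 12^2 * (sqrt(3)/2) / 10
R = 144 * sqrt(3) / 20
R = 36/5*sqrt(3) m

36/5*sqrt(3) m


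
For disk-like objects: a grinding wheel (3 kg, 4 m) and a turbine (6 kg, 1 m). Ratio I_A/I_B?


Given: M1=3 kg, R1=4 m, M2=6 kg, R2=1 m
For a disk: I = (1/2)*M*R^2, so I_A/I_B = (M1*R1^2)/(M2*R2^2)
M1*R1^2 = 3*16 = 48
M2*R2^2 = 6*1 = 6
I_A/I_B = 48/6 = 8

8


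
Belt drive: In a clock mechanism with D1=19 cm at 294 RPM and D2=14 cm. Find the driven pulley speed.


Given: D1 = 19 cm, w1 = 294 RPM, D2 = 14 cm
Using D1*w1 = D2*w2
w2 = D1*w1 / D2
w2 = 19*294 / 14
w2 = 5586 / 14
w2 = 399 RPM

399 RPM


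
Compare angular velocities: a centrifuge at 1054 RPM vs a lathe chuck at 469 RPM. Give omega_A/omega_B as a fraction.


Given: RPM_A = 1054, RPM_B = 469
omega = 2*pi*RPM/60, so omega_A/omega_B = RPM_A / RPM_B
omega_A/omega_B = 1054 / 469
omega_A/omega_B = 1054/469

1054/469


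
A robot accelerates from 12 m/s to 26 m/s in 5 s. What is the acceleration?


Given: initial velocity v0 = 12 m/s, final velocity v = 26 m/s, time t = 5 s
Using a = (v - v0) / t
a = (26 - 12) / 5
a = 14 / 5
a = 14/5 m/s^2

14/5 m/s^2


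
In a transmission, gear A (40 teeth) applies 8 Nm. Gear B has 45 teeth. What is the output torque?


Given: N1 = 40, N2 = 45, T1 = 8 Nm
Using T2/T1 = N2/N1
T2 = T1 * N2 / N1
T2 = 8 * 45 / 40
T2 = 360 / 40
T2 = 9 Nm

9 Nm


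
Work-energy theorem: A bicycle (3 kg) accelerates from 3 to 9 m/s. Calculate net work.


Given: m = 3 kg, v0 = 3 m/s, v = 9 m/s
Using W = (1/2)*m*(v^2 - v0^2)
v^2 = 9^2 = 81
v0^2 = 3^2 = 9
v^2 - v0^2 = 81 - 9 = 72
W = (1/2)*3*72 = 108 J

108 J


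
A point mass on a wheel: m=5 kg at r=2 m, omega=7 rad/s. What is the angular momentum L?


Given: m = 5 kg, r = 2 m, omega = 7 rad/s
For a point mass: I = m*r^2
I = 5*2^2 = 5*4 = 20
L = I*omega = 20*7
L = 140 kg*m^2/s

140 kg*m^2/s


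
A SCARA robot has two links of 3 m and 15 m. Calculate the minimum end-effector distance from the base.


Given: L1 = 3 m, L2 = 15 m
For a 2-link planar arm, min reach = |L1 - L2| (second link folded back)
Min reach = |3 - 15|
Min reach = 12 m

12 m


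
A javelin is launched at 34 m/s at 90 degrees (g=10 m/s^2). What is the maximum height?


Given: v0 = 34 m/s, theta = 90 deg, g = 10 m/s^2
sin^2(90) = 1
Using H = v0^2 * sin^2(theta) / (2*g)
H = 34^2 * 1 / (2*10)
H = 1156 * 1 / 20
H = 1156 / 20
H = 289/5 m

289/5 m


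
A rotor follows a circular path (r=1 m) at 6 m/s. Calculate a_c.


Given: v = 6 m/s, r = 1 m
Using a_c = v^2 / r
a_c = 6^2 / 1
a_c = 36 / 1
a_c = 36 m/s^2

36 m/s^2


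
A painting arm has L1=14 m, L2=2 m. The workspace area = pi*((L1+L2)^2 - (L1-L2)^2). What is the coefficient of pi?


Given: L1 = 14, L2 = 2
(L1+L2)^2 = (16)^2 = 256
(L1-L2)^2 = (12)^2 = 144
Difference = 256 - 144 = 112
This equals 4*L1*L2 = 4*14*2 = 112
Workspace area = 112*pi

112


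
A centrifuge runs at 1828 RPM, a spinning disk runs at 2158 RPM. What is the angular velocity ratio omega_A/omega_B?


Given: RPM_A = 1828, RPM_B = 2158
omega = 2*pi*RPM/60, so omega_A/omega_B = RPM_A / RPM_B
omega_A/omega_B = 1828 / 2158
omega_A/omega_B = 914/1079

914/1079


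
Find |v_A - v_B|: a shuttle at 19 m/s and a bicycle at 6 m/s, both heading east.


Given: v_A = 19 m/s east, v_B = 6 m/s east
Both move in the same direction; relative speed = |v_A - v_B|
|19 - 6| = |13|
= 13 m/s

13 m/s


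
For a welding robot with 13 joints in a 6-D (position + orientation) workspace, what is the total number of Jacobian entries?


Given: task space dimension = 6, joints = 13
Jacobian is a 6 x 13 matrix
Total entries = rows * columns
Total = 6 * 13
Total = 78

78


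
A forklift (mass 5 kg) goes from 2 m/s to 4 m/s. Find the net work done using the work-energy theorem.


Given: m = 5 kg, v0 = 2 m/s, v = 4 m/s
Using W = (1/2)*m*(v^2 - v0^2)
v^2 = 4^2 = 16
v0^2 = 2^2 = 4
v^2 - v0^2 = 16 - 4 = 12
W = (1/2)*5*12 = 30 J

30 J


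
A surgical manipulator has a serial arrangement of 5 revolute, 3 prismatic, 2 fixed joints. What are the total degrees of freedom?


Given: serial robot with 5 revolute, 3 prismatic, 2 fixed joints
DOF contribution per joint type: revolute=1, prismatic=1, spherical=3, fixed=0
DOF = 5*1 + 3*1 + 2*0
DOF = 8

8


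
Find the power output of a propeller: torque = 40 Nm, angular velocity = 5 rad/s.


Given: tau = 40 Nm, omega = 5 rad/s
Using P = tau * omega
P = 40 * 5
P = 200 W

200 W


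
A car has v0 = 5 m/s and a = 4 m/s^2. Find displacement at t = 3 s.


Given: v0 = 5 m/s, a = 4 m/s^2, t = 3 s
Using s = v0*t + (1/2)*a*t^2
s = 5*3 + (1/2)*4*3^2
s = 15 + (1/2)*36
s = 15 + 18
s = 33

33 m


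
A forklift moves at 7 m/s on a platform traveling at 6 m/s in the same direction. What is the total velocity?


Given: object velocity = 7 m/s, platform velocity = 6 m/s (same direction)
Using classical velocity addition: v_total = v_object + v_platform
v_total = 7 + 6
v_total = 13 m/s

13 m/s


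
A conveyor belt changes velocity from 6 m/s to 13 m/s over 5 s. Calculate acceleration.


Given: initial velocity v0 = 6 m/s, final velocity v = 13 m/s, time t = 5 s
Using a = (v - v0) / t
a = (13 - 6) / 5
a = 7 / 5
a = 7/5 m/s^2

7/5 m/s^2


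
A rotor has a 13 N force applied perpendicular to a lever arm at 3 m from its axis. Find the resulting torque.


Given: F = 13 N, r = 3 m, angle = 90 deg (perpendicular)
Using tau = F * r * sin(90)
sin(90) = 1
tau = 13 * 3 * 1
tau = 39 Nm

39 Nm


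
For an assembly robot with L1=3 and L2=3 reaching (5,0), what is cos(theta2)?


Given: L1 = 3, L2 = 3, target (x, y) = (5, 0)
Using cos(theta2) = (x^2 + y^2 - L1^2 - L2^2) / (2*L1*L2)
x^2 + y^2 = 5^2 + 0 = 25
L1^2 + L2^2 = 9 + 9 = 18
Numerator = 25 - 18 = 7
Denominator = 2*3*3 = 18
cos(theta2) = 7/18 = 7/18

7/18


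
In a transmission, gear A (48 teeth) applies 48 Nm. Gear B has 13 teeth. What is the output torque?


Given: N1 = 48, N2 = 13, T1 = 48 Nm
Using T2/T1 = N2/N1
T2 = T1 * N2 / N1
T2 = 48 * 13 / 48
T2 = 624 / 48
T2 = 13 Nm

13 Nm


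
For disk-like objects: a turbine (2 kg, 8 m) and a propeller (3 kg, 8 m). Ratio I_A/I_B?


Given: M1=2 kg, R1=8 m, M2=3 kg, R2=8 m
For a disk: I = (1/2)*M*R^2, so I_A/I_B = (M1*R1^2)/(M2*R2^2)
M1*R1^2 = 2*64 = 128
M2*R2^2 = 3*64 = 192
I_A/I_B = 128/192 = 2/3

2/3


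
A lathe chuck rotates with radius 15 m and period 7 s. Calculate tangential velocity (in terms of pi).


Given: radius r = 15 m, period T = 7 s
Using v = 2*pi*r / T
v = 2*pi*15 / 7
v = 30*pi / 7
v = 30/7*pi m/s

30/7*pi m/s


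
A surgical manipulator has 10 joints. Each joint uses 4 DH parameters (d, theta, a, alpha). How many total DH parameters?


Given: 10 joints, 4 DH parameters per joint (d, theta, a, alpha)
Total DH parameters = number_of_joints * 4
Total = 10 * 4
Total = 40

40


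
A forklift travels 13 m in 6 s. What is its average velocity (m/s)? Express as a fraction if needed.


Given: distance d = 13 m, time t = 6 s
Using v = d / t
v = 13 / 6
v = 13/6 m/s

13/6 m/s


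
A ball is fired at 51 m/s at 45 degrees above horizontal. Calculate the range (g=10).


Given: v0 = 51 m/s, theta = 45 deg, g = 10 m/s^2
sin(2*45) = sin(90) = 1
Using R = v0^2 * sin(2*theta) / g
R = 51^2 * 1 / 10
R = 2601 / 10
R = 2601/10 m

2601/10 m


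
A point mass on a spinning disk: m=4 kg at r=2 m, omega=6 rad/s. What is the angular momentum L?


Given: m = 4 kg, r = 2 m, omega = 6 rad/s
For a point mass: I = m*r^2
I = 4*2^2 = 4*4 = 16
L = I*omega = 16*6
L = 96 kg*m^2/s

96 kg*m^2/s


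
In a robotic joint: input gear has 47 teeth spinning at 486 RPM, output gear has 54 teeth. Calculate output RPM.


Given: N1 = 47 teeth, w1 = 486 RPM, N2 = 54 teeth
Using N1*w1 = N2*w2
w2 = N1*w1 / N2
w2 = 47*486 / 54
w2 = 22842 / 54
w2 = 423 RPM

423 RPM


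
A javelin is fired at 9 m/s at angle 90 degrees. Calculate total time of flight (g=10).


Given: v0 = 9 m/s, theta = 90 deg, g = 10 m/s^2
sin(90) = 1
Using T = 2*v0*sin(theta) / g
T = 2*9*1 / 10
T = 18 / 10
T = 9/5 s

9/5 s


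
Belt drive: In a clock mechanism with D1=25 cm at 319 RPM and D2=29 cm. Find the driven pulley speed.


Given: D1 = 25 cm, w1 = 319 RPM, D2 = 29 cm
Using D1*w1 = D2*w2
w2 = D1*w1 / D2
w2 = 25*319 / 29
w2 = 7975 / 29
w2 = 275 RPM

275 RPM


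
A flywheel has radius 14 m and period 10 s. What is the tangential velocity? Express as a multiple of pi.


Given: radius r = 14 m, period T = 10 s
Using v = 2*pi*r / T
v = 2*pi*14 / 10
v = 28*pi / 10
v = 14/5*pi m/s

14/5*pi m/s


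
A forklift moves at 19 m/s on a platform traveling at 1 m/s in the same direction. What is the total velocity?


Given: object velocity = 19 m/s, platform velocity = 1 m/s (same direction)
Using classical velocity addition: v_total = v_object + v_platform
v_total = 19 + 1
v_total = 20 m/s

20 m/s


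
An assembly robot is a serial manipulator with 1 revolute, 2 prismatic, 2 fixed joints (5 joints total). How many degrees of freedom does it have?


Given: serial robot with 1 revolute, 2 prismatic, 2 fixed joints
DOF contribution per joint type: revolute=1, prismatic=1, spherical=3, fixed=0
DOF = 1*1 + 2*1 + 2*0
DOF = 3

3


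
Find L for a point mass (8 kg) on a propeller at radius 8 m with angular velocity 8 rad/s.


Given: m = 8 kg, r = 8 m, omega = 8 rad/s
For a point mass: I = m*r^2
I = 8*8^2 = 8*64 = 512
L = I*omega = 512*8
L = 4096 kg*m^2/s

4096 kg*m^2/s


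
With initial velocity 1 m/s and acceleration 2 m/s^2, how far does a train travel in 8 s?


Given: v0 = 1 m/s, a = 2 m/s^2, t = 8 s
Using s = v0*t + (1/2)*a*t^2
s = 1*8 + (1/2)*2*8^2
s = 8 + (1/2)*128
s = 8 + 64
s = 72

72 m


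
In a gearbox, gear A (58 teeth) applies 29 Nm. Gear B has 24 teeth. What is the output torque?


Given: N1 = 58, N2 = 24, T1 = 29 Nm
Using T2/T1 = N2/N1
T2 = T1 * N2 / N1
T2 = 29 * 24 / 58
T2 = 696 / 58
T2 = 12 Nm

12 Nm


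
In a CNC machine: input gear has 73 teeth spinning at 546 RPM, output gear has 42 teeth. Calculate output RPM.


Given: N1 = 73 teeth, w1 = 546 RPM, N2 = 42 teeth
Using N1*w1 = N2*w2
w2 = N1*w1 / N2
w2 = 73*546 / 42
w2 = 39858 / 42
w2 = 949 RPM

949 RPM


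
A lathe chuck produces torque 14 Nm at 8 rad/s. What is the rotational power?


Given: tau = 14 Nm, omega = 8 rad/s
Using P = tau * omega
P = 14 * 8
P = 112 W

112 W


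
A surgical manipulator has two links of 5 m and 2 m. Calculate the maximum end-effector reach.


Given: L1 = 5 m, L2 = 2 m
For a 2-link planar arm, max reach = L1 + L2 (fully extended)
Max reach = 5 + 2
Max reach = 7 m

7 m


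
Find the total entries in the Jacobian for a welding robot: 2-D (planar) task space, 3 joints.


Given: task space dimension = 2, joints = 3
Jacobian is a 2 x 3 matrix
Total entries = rows * columns
Total = 2 * 3
Total = 6

6


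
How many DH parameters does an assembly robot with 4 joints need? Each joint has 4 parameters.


Given: 4 joints, 4 DH parameters per joint (d, theta, a, alpha)
Total DH parameters = number_of_joints * 4
Total = 4 * 4
Total = 16

16


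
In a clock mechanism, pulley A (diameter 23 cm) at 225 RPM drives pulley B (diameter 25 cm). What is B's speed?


Given: D1 = 23 cm, w1 = 225 RPM, D2 = 25 cm
Using D1*w1 = D2*w2
w2 = D1*w1 / D2
w2 = 23*225 / 25
w2 = 5175 / 25
w2 = 207 RPM

207 RPM


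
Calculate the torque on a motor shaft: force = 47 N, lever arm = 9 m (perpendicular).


Given: F = 47 N, r = 9 m, angle = 90 deg (perpendicular)
Using tau = F * r * sin(90)
sin(90) = 1
tau = 47 * 9 * 1
tau = 423 Nm

423 Nm


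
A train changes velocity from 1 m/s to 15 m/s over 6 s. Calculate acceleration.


Given: initial velocity v0 = 1 m/s, final velocity v = 15 m/s, time t = 6 s
Using a = (v - v0) / t
a = (15 - 1) / 6
a = 14 / 6
a = 7/3 m/s^2

7/3 m/s^2


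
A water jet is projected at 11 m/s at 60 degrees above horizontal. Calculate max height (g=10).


Given: v0 = 11 m/s, theta = 60 deg, g = 10 m/s^2
sin^2(60) = 3/4
Using H = v0^2 * sin^2(theta) / (2*g)
H = 11^2 * 3/4 / (2*10)
H = 121 * 3/4 / 20
H = 363/4 / 20
H = 363/80 m

363/80 m


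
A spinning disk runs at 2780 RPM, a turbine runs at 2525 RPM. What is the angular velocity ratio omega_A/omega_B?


Given: RPM_A = 2780, RPM_B = 2525
omega = 2*pi*RPM/60, so omega_A/omega_B = RPM_A / RPM_B
omega_A/omega_B = 2780 / 2525
omega_A/omega_B = 556/505

556/505


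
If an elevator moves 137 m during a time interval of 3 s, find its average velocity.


Given: distance d = 137 m, time t = 3 s
Using v = d / t
v = 137 / 3
v = 137/3 m/s

137/3 m/s


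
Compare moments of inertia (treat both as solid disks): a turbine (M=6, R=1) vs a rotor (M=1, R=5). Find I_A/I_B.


Given: M1=6 kg, R1=1 m, M2=1 kg, R2=5 m
For a disk: I = (1/2)*M*R^2, so I_A/I_B = (M1*R1^2)/(M2*R2^2)
M1*R1^2 = 6*1 = 6
M2*R2^2 = 1*25 = 25
I_A/I_B = 6/25 = 6/25

6/25


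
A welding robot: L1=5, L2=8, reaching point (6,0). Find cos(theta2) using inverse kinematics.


Given: L1 = 5, L2 = 8, target (x, y) = (6, 0)
Using cos(theta2) = (x^2 + y^2 - L1^2 - L2^2) / (2*L1*L2)
x^2 + y^2 = 6^2 + 0 = 36
L1^2 + L2^2 = 25 + 64 = 89
Numerator = 36 - 89 = -53
Denominator = 2*5*8 = 80
cos(theta2) = -53/80 = -53/80

-53/80


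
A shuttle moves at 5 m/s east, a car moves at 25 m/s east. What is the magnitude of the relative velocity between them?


Given: v_A = 5 m/s east, v_B = 25 m/s east
Both move in the same direction; relative speed = |v_A - v_B|
|5 - 25| = |-20|
= 20 m/s

20 m/s


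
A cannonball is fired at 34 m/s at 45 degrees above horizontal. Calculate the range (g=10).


Given: v0 = 34 m/s, theta = 45 deg, g = 10 m/s^2
sin(2*45) = sin(90) = 1
Using R = v0^2 * sin(2*theta) / g
R = 34^2 * 1 / 10
R = 1156 / 10
R = 578/5 m

578/5 m


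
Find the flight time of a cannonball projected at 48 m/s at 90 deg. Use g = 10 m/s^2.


Given: v0 = 48 m/s, theta = 90 deg, g = 10 m/s^2
sin(90) = 1
Using T = 2*v0*sin(theta) / g
T = 2*48*1 / 10
T = 96 / 10
T = 48/5 s

48/5 s


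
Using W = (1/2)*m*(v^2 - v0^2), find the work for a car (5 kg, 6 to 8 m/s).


Given: m = 5 kg, v0 = 6 m/s, v = 8 m/s
Using W = (1/2)*m*(v^2 - v0^2)
v^2 = 8^2 = 64
v0^2 = 6^2 = 36
v^2 - v0^2 = 64 - 36 = 28
W = (1/2)*5*28 = 70 J

70 J


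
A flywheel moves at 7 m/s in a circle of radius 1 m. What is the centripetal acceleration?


Given: v = 7 m/s, r = 1 m
Using a_c = v^2 / r
a_c = 7^2 / 1
a_c = 49 / 1
a_c = 49 m/s^2

49 m/s^2


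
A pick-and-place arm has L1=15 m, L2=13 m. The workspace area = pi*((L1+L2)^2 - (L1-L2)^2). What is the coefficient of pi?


Given: L1 = 15, L2 = 13
(L1+L2)^2 = (28)^2 = 784
(L1-L2)^2 = (2)^2 = 4
Difference = 784 - 4 = 780
This equals 4*L1*L2 = 4*15*13 = 780
Workspace area = 780*pi

780


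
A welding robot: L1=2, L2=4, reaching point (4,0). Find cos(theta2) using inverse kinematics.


Given: L1 = 2, L2 = 4, target (x, y) = (4, 0)
Using cos(theta2) = (x^2 + y^2 - L1^2 - L2^2) / (2*L1*L2)
x^2 + y^2 = 4^2 + 0 = 16
L1^2 + L2^2 = 4 + 16 = 20
Numerator = 16 - 20 = -4
Denominator = 2*2*4 = 16
cos(theta2) = -4/16 = -1/4

-1/4


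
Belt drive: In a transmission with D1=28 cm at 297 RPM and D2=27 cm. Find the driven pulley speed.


Given: D1 = 28 cm, w1 = 297 RPM, D2 = 27 cm
Using D1*w1 = D2*w2
w2 = D1*w1 / D2
w2 = 28*297 / 27
w2 = 8316 / 27
w2 = 308 RPM

308 RPM


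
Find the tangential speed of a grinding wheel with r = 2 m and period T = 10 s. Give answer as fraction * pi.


Given: radius r = 2 m, period T = 10 s
Using v = 2*pi*r / T
v = 2*pi*2 / 10
v = 4*pi / 10
v = 2/5*pi m/s

2/5*pi m/s


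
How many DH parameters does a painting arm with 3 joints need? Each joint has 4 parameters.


Given: 3 joints, 4 DH parameters per joint (d, theta, a, alpha)
Total DH parameters = number_of_joints * 4
Total = 3 * 4
Total = 12

12


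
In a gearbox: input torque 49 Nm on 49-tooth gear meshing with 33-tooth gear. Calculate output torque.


Given: N1 = 49, N2 = 33, T1 = 49 Nm
Using T2/T1 = N2/N1
T2 = T1 * N2 / N1
T2 = 49 * 33 / 49
T2 = 1617 / 49
T2 = 33 Nm

33 Nm


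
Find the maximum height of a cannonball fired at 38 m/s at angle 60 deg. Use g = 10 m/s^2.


Given: v0 = 38 m/s, theta = 60 deg, g = 10 m/s^2
sin^2(60) = 3/4
Using H = v0^2 * sin^2(theta) / (2*g)
H = 38^2 * 3/4 / (2*10)
H = 1444 * 3/4 / 20
H = 1083 / 20
H = 1083/20 m

1083/20 m


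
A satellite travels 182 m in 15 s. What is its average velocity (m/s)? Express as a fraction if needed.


Given: distance d = 182 m, time t = 15 s
Using v = d / t
v = 182 / 15
v = 182/15 m/s

182/15 m/s


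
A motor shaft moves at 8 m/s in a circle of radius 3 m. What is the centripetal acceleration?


Given: v = 8 m/s, r = 3 m
Using a_c = v^2 / r
a_c = 8^2 / 3
a_c = 64 / 3
a_c = 64/3 m/s^2

64/3 m/s^2


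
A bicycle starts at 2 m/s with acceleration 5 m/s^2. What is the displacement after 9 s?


Given: v0 = 2 m/s, a = 5 m/s^2, t = 9 s
Using s = v0*t + (1/2)*a*t^2
s = 2*9 + (1/2)*5*9^2
s = 18 + (1/2)*405
s = 18 + 405/2
s = 441/2

441/2 m


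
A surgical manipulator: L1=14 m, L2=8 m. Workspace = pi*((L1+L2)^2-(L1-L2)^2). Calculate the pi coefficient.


Given: L1 = 14, L2 = 8
(L1+L2)^2 = (22)^2 = 484
(L1-L2)^2 = (6)^2 = 36
Difference = 484 - 36 = 448
This equals 4*L1*L2 = 4*14*8 = 448
Workspace area = 448*pi

448


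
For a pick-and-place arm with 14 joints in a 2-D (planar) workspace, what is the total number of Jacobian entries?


Given: task space dimension = 2, joints = 14
Jacobian is a 2 x 14 matrix
Total entries = rows * columns
Total = 2 * 14
Total = 28

28


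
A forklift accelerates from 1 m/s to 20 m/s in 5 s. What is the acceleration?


Given: initial velocity v0 = 1 m/s, final velocity v = 20 m/s, time t = 5 s
Using a = (v - v0) / t
a = (20 - 1) / 5
a = 19 / 5
a = 19/5 m/s^2

19/5 m/s^2


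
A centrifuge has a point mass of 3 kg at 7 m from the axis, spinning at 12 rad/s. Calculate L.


Given: m = 3 kg, r = 7 m, omega = 12 rad/s
For a point mass: I = m*r^2
I = 3*7^2 = 3*49 = 147
L = I*omega = 147*12
L = 1764 kg*m^2/s

1764 kg*m^2/s


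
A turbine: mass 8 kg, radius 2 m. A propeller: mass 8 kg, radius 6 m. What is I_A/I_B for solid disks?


Given: M1=8 kg, R1=2 m, M2=8 kg, R2=6 m
For a disk: I = (1/2)*M*R^2, so I_A/I_B = (M1*R1^2)/(M2*R2^2)
M1*R1^2 = 8*4 = 32
M2*R2^2 = 8*36 = 288
I_A/I_B = 32/288 = 1/9

1/9


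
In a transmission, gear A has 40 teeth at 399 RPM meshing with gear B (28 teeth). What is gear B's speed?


Given: N1 = 40 teeth, w1 = 399 RPM, N2 = 28 teeth
Using N1*w1 = N2*w2
w2 = N1*w1 / N2
w2 = 40*399 / 28
w2 = 15960 / 28
w2 = 570 RPM

570 RPM


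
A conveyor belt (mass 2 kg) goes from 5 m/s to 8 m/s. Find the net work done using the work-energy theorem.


Given: m = 2 kg, v0 = 5 m/s, v = 8 m/s
Using W = (1/2)*m*(v^2 - v0^2)
v^2 = 8^2 = 64
v0^2 = 5^2 = 25
v^2 - v0^2 = 64 - 25 = 39
W = (1/2)*2*39 = 39 J

39 J


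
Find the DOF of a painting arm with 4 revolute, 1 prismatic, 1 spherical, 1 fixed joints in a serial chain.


Given: serial robot with 4 revolute, 1 prismatic, 1 spherical, 1 fixed joints
DOF contribution per joint type: revolute=1, prismatic=1, spherical=3, fixed=0
DOF = 4*1 + 1*1 + 1*3 + 1*0
DOF = 8

8


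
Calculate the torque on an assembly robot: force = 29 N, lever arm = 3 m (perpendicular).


Given: F = 29 N, r = 3 m, angle = 90 deg (perpendicular)
Using tau = F * r * sin(90)
sin(90) = 1
tau = 29 * 3 * 1
tau = 87 Nm

87 Nm


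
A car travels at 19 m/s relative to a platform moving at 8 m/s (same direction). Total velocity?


Given: object velocity = 19 m/s, platform velocity = 8 m/s (same direction)
Using classical velocity addition: v_total = v_object + v_platform
v_total = 19 + 8
v_total = 27 m/s

27 m/s


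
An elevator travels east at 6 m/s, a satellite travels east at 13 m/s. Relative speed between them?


Given: v_A = 6 m/s east, v_B = 13 m/s east
Both move in the same direction; relative speed = |v_A - v_B|
|6 - 13| = |-7|
= 7 m/s

7 m/s


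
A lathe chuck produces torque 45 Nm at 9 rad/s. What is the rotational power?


Given: tau = 45 Nm, omega = 9 rad/s
Using P = tau * omega
P = 45 * 9
P = 405 W

405 W


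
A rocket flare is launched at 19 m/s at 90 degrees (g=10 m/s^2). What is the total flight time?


Given: v0 = 19 m/s, theta = 90 deg, g = 10 m/s^2
sin(90) = 1
Using T = 2*v0*sin(theta) / g
T = 2*19*1 / 10
T = 38 / 10
T = 19/5 s

19/5 s


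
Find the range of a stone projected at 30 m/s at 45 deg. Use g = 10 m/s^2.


Given: v0 = 30 m/s, theta = 45 deg, g = 10 m/s^2
sin(2*45) = sin(90) = 1
Using R = v0^2 * sin(2*theta) / g
R = 30^2 * 1 / 10
R = 900 / 10
R = 90 m

90 m


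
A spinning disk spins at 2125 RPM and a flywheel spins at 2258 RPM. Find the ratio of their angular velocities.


Given: RPM_A = 2125, RPM_B = 2258
omega = 2*pi*RPM/60, so omega_A/omega_B = RPM_A / RPM_B
omega_A/omega_B = 2125 / 2258
omega_A/omega_B = 2125/2258

2125/2258


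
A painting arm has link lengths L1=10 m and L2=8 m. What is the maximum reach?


Given: L1 = 10 m, L2 = 8 m
For a 2-link planar arm, max reach = L1 + L2 (fully extended)
Max reach = 10 + 8
Max reach = 18 m

18 m


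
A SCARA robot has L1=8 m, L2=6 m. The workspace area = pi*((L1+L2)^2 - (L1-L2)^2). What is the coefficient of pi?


Given: L1 = 8, L2 = 6
(L1+L2)^2 = (14)^2 = 196
(L1-L2)^2 = (2)^2 = 4
Difference = 196 - 4 = 192
This equals 4*L1*L2 = 4*8*6 = 192
Workspace area = 192*pi

192


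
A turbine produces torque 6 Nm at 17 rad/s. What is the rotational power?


Given: tau = 6 Nm, omega = 17 rad/s
Using P = tau * omega
P = 6 * 17
P = 102 W

102 W


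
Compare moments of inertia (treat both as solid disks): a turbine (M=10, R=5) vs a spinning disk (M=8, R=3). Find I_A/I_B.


Given: M1=10 kg, R1=5 m, M2=8 kg, R2=3 m
For a disk: I = (1/2)*M*R^2, so I_A/I_B = (M1*R1^2)/(M2*R2^2)
M1*R1^2 = 10*25 = 250
M2*R2^2 = 8*9 = 72
I_A/I_B = 250/72 = 125/36

125/36


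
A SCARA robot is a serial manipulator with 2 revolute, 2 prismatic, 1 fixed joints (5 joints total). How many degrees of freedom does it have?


Given: serial robot with 2 revolute, 2 prismatic, 1 fixed joints
DOF contribution per joint type: revolute=1, prismatic=1, spherical=3, fixed=0
DOF = 2*1 + 2*1 + 1*0
DOF = 4

4


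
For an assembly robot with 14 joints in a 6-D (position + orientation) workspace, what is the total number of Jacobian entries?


Given: task space dimension = 6, joints = 14
Jacobian is a 6 x 14 matrix
Total entries = rows * columns
Total = 6 * 14
Total = 84

84


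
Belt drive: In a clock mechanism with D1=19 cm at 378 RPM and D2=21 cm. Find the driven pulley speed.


Given: D1 = 19 cm, w1 = 378 RPM, D2 = 21 cm
Using D1*w1 = D2*w2
w2 = D1*w1 / D2
w2 = 19*378 / 21
w2 = 7182 / 21
w2 = 342 RPM

342 RPM


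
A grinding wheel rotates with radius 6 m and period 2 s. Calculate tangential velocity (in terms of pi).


Given: radius r = 6 m, period T = 2 s
Using v = 2*pi*r / T
v = 2*pi*6 / 2
v = 12*pi / 2
v = 6*pi m/s

6*pi m/s


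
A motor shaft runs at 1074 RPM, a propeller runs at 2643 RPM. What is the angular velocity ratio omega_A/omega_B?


Given: RPM_A = 1074, RPM_B = 2643
omega = 2*pi*RPM/60, so omega_A/omega_B = RPM_A / RPM_B
omega_A/omega_B = 1074 / 2643
omega_A/omega_B = 358/881

358/881


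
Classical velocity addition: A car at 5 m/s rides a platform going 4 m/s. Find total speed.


Given: object velocity = 5 m/s, platform velocity = 4 m/s (same direction)
Using classical velocity addition: v_total = v_object + v_platform
v_total = 5 + 4
v_total = 9 m/s

9 m/s


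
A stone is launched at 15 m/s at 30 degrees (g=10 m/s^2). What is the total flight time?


Given: v0 = 15 m/s, theta = 30 deg, g = 10 m/s^2
sin(30) = 1/2
Using T = 2*v0*sin(theta) / g
T = 2*15*1/2 / 10
T = 15 / 10
T = 3/2 s

3/2 s


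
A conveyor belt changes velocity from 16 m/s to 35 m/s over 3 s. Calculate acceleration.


Given: initial velocity v0 = 16 m/s, final velocity v = 35 m/s, time t = 3 s
Using a = (v - v0) / t
a = (35 - 16) / 3
a = 19 / 3
a = 19/3 m/s^2

19/3 m/s^2


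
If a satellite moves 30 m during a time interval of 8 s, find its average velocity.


Given: distance d = 30 m, time t = 8 s
Using v = d / t
v = 30 / 8
v = 15/4 m/s

15/4 m/s


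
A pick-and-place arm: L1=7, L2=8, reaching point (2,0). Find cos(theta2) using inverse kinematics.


Given: L1 = 7, L2 = 8, target (x, y) = (2, 0)
Using cos(theta2) = (x^2 + y^2 - L1^2 - L2^2) / (2*L1*L2)
x^2 + y^2 = 2^2 + 0 = 4
L1^2 + L2^2 = 49 + 64 = 113
Numerator = 4 - 113 = -109
Denominator = 2*7*8 = 112
cos(theta2) = -109/112 = -109/112

-109/112


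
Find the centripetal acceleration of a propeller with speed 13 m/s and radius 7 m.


Given: v = 13 m/s, r = 7 m
Using a_c = v^2 / r
a_c = 13^2 / 7
a_c = 169 / 7
a_c = 169/7 m/s^2

169/7 m/s^2


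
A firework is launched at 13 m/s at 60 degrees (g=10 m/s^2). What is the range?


Given: v0 = 13 m/s, theta = 60 deg, g = 10 m/s^2
sin(2*60) = sin(120) = sqrt(3)/2
Using R = v0^2 * sin(2*theta) / g
R = 13^2 * (sqrt(3)/2) / 10
R = 169 * sqrt(3) / 20
R = 169/20*sqrt(3) m

169/20*sqrt(3) m


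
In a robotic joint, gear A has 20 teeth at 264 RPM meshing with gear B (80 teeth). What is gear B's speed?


Given: N1 = 20 teeth, w1 = 264 RPM, N2 = 80 teeth
Using N1*w1 = N2*w2
w2 = N1*w1 / N2
w2 = 20*264 / 80
w2 = 5280 / 80
w2 = 66 RPM

66 RPM


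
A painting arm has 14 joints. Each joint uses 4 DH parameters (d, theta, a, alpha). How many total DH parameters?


Given: 14 joints, 4 DH parameters per joint (d, theta, a, alpha)
Total DH parameters = number_of_joints * 4
Total = 14 * 4
Total = 56

56


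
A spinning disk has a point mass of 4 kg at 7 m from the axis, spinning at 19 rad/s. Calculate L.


Given: m = 4 kg, r = 7 m, omega = 19 rad/s
For a point mass: I = m*r^2
I = 4*7^2 = 4*49 = 196
L = I*omega = 196*19
L = 3724 kg*m^2/s

3724 kg*m^2/s


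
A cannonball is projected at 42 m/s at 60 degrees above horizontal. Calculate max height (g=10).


Given: v0 = 42 m/s, theta = 60 deg, g = 10 m/s^2
sin^2(60) = 3/4
Using H = v0^2 * sin^2(theta) / (2*g)
H = 42^2 * 3/4 / (2*10)
H = 1764 * 3/4 / 20
H = 1323 / 20
H = 1323/20 m

1323/20 m
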